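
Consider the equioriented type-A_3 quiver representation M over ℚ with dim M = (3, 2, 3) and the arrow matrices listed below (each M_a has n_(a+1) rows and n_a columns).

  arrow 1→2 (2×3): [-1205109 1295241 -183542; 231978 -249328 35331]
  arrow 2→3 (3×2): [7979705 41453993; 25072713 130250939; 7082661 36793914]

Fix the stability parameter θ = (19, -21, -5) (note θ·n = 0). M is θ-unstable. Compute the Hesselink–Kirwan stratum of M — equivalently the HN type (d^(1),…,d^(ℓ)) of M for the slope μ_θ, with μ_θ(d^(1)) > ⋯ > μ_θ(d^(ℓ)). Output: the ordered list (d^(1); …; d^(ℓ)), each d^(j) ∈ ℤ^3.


Interval decomposition of M: I[1,1], I[1,3]^2, I[3,3].
HN type (ℓ=3): μ^(1)=19; μ^(2)=-7/3; μ^(3)=-5

((1, 0, 0); (2, 2, 2); (0, 0, 1))


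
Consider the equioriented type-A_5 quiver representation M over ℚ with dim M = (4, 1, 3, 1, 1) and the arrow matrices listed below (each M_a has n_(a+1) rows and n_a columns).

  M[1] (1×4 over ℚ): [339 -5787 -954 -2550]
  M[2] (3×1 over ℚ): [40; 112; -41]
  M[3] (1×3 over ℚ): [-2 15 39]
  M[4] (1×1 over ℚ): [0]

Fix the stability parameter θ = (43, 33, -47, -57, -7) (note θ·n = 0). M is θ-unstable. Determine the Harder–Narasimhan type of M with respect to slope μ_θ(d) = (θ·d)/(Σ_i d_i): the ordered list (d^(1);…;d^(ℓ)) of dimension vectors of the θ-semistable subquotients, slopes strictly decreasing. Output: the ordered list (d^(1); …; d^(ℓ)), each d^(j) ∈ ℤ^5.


Barcode: M ≅ I[1,1]^3, I[1,4], I[3,3]^2, I[5,5]. HN layers by μ_θ (3 steps, strictly decreasing):
  μ^(1)=43; μ^(2)=-7; μ^(3)=-47

((3, 0, 0, 0, 0); (1, 1, 1, 1, 1); (0, 0, 2, 0, 0))


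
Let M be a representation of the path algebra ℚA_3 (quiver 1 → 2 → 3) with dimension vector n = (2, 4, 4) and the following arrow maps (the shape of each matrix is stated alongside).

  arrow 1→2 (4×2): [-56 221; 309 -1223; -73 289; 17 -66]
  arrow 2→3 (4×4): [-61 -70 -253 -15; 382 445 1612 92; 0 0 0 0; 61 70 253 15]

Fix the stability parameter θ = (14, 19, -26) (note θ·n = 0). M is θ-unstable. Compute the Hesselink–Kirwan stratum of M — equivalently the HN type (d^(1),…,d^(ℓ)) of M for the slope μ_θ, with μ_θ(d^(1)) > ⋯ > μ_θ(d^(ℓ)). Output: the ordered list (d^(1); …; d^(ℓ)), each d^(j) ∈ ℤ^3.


Barcode: M ≅ I[1,3]^2, I[2,2]^2, I[3,3]^2. HN layers by μ_θ (3 steps, strictly decreasing):
  μ^(1)=19; μ^(2)=7/3; μ^(3)=-26

((0, 2, 0); (2, 2, 2); (0, 0, 2))


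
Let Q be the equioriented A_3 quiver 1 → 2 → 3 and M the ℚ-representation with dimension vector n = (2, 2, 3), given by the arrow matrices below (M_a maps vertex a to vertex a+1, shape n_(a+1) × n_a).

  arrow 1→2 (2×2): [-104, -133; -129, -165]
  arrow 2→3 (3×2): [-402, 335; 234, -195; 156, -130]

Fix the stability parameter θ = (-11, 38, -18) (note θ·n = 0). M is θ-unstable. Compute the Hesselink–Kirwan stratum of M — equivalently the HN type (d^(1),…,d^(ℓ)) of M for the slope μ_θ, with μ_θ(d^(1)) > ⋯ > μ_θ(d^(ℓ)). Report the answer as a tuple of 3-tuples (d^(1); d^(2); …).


Via rank(M_{q-1}∘⋯∘M_p): M ≅ I[1,2], I[1,3], I[3,3]^2.
μ_θ-semistable layers: μ^(1)=38; μ^(2)=10; μ^(3)=-11; μ^(4)=-18

((0, 1, 0); (0, 1, 1); (2, 0, 0); (0, 0, 2))


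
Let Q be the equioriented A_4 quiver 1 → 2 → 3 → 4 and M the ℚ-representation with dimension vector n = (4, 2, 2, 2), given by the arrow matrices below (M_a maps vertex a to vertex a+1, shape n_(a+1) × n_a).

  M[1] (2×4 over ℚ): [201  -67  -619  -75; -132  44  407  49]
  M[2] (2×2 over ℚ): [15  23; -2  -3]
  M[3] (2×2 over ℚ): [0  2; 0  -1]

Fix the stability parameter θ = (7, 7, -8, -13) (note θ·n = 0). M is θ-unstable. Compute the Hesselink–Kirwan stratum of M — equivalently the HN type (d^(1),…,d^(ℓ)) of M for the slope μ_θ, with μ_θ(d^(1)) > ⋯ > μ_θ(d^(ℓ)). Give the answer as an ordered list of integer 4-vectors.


Barcode: M ≅ I[1,1]^2, I[1,3], I[1,4], I[4,4]. HN layers by μ_θ (4 steps, strictly decreasing):
  μ^(1)=7; μ^(2)=2; μ^(3)=-7/4; μ^(4)=-13

((2, 0, 0, 0); (1, 1, 1, 0); (1, 1, 1, 1); (0, 0, 0, 1))


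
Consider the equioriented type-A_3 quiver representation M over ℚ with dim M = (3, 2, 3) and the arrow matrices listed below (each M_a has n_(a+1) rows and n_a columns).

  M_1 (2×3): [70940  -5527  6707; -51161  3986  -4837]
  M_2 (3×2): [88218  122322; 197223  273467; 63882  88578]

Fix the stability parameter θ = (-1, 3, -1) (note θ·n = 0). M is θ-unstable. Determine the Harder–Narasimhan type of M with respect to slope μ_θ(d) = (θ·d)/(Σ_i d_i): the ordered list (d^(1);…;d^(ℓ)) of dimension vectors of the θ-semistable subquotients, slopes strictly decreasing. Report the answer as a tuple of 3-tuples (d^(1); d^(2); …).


Interval decomposition of M: I[1,1], I[1,2], I[1,3], I[3,3]^2.
HN type (ℓ=3): μ^(1)=3; μ^(2)=1; μ^(3)=-1

((0, 1, 0); (0, 1, 1); (3, 0, 2))


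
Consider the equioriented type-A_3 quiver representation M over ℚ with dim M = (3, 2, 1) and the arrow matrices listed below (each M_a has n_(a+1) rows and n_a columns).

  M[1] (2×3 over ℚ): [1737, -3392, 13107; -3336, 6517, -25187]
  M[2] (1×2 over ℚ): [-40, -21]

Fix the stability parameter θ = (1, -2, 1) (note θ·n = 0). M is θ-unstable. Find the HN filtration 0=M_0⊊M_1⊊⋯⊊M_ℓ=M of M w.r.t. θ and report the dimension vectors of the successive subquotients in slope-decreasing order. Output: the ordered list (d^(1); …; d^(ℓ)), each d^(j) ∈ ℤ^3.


Barcode: M ≅ I[1,1], I[1,2], I[1,3]. HN layers by μ_θ (2 steps, strictly decreasing):
  μ^(1)=1; μ^(2)=-1/2

((1, 0, 1); (2, 2, 0))


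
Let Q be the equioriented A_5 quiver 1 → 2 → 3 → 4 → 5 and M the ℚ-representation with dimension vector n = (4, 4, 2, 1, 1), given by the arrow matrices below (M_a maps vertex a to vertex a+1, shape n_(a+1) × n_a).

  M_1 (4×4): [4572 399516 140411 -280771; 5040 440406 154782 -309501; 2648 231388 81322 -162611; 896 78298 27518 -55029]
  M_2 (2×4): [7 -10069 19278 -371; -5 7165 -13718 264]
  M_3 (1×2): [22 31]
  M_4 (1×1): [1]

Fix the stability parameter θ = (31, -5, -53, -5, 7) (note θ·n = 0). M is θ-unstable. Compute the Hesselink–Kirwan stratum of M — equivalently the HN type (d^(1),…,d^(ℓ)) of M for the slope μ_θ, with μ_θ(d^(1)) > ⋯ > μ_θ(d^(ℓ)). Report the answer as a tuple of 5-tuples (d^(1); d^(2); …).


Interval decomposition of M: I[1,1], I[1,2], I[1,3], I[1,5], I[2,2].
HN type (ℓ=5): μ^(1)=31; μ^(2)=13; μ^(3)=7; μ^(4)=-5; μ^(5)=-9

((1, 0, 0, 0, 0); (1, 1, 0, 0, 0); (0, 0, 0, 0, 1); (0, 1, 0, 1, 0); (2, 2, 2, 0, 0))


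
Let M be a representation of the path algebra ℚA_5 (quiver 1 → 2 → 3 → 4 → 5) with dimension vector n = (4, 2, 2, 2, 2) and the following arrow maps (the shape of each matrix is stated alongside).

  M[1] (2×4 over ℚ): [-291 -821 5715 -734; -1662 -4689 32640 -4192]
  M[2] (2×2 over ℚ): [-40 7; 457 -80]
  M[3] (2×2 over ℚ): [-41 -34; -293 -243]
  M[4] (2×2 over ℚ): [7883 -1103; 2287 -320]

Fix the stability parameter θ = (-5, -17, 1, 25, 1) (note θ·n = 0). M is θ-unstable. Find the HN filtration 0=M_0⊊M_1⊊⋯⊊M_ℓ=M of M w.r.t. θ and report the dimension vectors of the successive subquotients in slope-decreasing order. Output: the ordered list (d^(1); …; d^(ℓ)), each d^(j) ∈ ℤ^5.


Barcode: M ≅ I[1,1]^2, I[1,5]^2. HN layers by μ_θ (4 steps, strictly decreasing):
  μ^(1)=13; μ^(2)=1; μ^(3)=-5; μ^(4)=-11

((0, 0, 0, 2, 2); (0, 0, 2, 0, 0); (2, 0, 0, 0, 0); (2, 2, 0, 0, 0))


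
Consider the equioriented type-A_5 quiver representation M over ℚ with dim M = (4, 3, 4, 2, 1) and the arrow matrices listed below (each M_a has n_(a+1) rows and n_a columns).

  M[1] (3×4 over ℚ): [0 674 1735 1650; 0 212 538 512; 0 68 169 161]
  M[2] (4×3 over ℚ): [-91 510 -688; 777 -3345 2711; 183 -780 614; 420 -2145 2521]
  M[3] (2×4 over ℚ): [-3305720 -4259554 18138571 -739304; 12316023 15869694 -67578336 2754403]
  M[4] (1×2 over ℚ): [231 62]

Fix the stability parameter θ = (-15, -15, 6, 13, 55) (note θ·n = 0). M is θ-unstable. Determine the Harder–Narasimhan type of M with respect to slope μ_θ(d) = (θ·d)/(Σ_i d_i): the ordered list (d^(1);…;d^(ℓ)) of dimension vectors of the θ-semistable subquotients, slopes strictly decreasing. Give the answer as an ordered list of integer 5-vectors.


Interval decomposition of M: I[1,1]^2, I[1,4], I[1,5], I[2,2], I[3,3]^2.
HN type (ℓ=4): μ^(1)=55; μ^(2)=13; μ^(3)=6; μ^(4)=-15

((0, 0, 0, 0, 1); (0, 0, 0, 2, 0); (0, 0, 4, 0, 0); (4, 3, 0, 0, 0))


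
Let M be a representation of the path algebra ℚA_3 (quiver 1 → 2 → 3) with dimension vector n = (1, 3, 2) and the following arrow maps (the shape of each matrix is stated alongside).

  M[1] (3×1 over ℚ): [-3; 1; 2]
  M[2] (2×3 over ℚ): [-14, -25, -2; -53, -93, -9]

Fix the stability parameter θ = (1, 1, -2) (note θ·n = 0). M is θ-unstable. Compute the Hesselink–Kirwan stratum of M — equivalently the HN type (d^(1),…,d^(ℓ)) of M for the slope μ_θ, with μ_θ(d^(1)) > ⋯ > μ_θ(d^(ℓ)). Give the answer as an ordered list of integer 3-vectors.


Barcode: M ≅ I[1,3], I[2,2], I[2,3]. HN layers by μ_θ (3 steps, strictly decreasing):
  μ^(1)=1; μ^(2)=0; μ^(3)=-1/2

((0, 1, 0); (1, 1, 1); (0, 1, 1))


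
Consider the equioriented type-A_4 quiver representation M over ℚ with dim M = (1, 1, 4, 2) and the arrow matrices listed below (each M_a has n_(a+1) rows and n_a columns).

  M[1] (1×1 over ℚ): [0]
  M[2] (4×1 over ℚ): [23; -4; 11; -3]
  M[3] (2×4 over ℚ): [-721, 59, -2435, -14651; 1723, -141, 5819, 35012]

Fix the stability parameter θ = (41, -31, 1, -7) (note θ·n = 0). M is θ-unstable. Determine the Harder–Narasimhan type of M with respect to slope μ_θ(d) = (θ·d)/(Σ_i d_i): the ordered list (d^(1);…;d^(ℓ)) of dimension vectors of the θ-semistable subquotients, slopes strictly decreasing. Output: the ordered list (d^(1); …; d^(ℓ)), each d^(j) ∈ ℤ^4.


Interval decomposition of M: I[1,1], I[2,4], I[3,3]^2, I[3,4].
HN type (ℓ=4): μ^(1)=41; μ^(2)=1; μ^(3)=-3; μ^(4)=-31

((1, 0, 0, 0); (0, 0, 2, 0); (0, 0, 2, 2); (0, 1, 0, 0))


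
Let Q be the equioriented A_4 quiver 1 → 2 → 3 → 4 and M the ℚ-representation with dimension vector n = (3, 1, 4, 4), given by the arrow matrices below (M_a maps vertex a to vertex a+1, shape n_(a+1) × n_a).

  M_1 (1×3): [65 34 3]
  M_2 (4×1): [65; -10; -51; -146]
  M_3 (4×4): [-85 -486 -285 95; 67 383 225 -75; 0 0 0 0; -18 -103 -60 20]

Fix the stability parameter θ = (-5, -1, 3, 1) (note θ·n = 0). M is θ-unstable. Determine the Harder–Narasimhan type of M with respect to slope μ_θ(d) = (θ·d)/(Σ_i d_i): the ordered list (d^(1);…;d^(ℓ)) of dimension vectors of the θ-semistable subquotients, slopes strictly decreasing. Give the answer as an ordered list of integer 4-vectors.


Interval decomposition of M: I[1,1]^2, I[1,3], I[3,3], I[3,4]^2, I[4,4]^2.
HN type (ℓ=5): μ^(1)=3; μ^(2)=2; μ^(3)=1; μ^(4)=-1; μ^(5)=-5

((0, 0, 2, 0); (0, 0, 2, 2); (0, 0, 0, 2); (0, 1, 0, 0); (3, 0, 0, 0))


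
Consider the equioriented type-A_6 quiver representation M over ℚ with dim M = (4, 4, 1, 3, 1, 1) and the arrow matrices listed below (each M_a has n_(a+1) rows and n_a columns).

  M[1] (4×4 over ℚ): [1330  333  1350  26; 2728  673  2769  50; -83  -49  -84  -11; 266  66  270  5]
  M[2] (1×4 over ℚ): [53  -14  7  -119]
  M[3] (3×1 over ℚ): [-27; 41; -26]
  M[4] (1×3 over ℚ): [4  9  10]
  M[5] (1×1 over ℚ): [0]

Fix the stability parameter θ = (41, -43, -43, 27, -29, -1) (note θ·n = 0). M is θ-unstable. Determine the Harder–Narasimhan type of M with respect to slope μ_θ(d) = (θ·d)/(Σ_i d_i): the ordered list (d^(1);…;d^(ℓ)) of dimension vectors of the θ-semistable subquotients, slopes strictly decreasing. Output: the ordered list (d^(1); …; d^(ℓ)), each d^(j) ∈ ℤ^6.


Via rank(M_{q-1}∘⋯∘M_p): M ≅ I[1,2]^3, I[1,5], I[4,4]^2, I[6,6].
μ_θ-semistable layers: μ^(1)=27; μ^(2)=-1; μ^(3)=-15

((0, 0, 0, 2, 0, 0); (3, 3, 0, 1, 1, 1); (1, 1, 1, 0, 0, 0))


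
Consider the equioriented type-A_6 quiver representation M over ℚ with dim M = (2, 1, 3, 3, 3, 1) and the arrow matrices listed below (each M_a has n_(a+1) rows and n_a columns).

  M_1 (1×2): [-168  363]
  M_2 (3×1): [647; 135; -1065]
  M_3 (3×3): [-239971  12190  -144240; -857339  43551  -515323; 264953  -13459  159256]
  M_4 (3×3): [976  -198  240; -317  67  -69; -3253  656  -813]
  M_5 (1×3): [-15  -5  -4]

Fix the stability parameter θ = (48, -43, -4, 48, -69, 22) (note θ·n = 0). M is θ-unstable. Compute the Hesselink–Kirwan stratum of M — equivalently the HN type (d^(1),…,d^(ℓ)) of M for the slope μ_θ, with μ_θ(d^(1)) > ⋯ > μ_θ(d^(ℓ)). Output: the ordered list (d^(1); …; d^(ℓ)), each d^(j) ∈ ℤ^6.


Interval decomposition of M: I[1,1], I[1,5], I[3,4], I[3,6], I[5,5].
HN type (ℓ=5): μ^(1)=48; μ^(2)=22; μ^(3)=-4; μ^(4)=-25/3; μ^(5)=-69

((1, 0, 0, 1, 0, 0); (0, 0, 0, 0, 0, 1); (1, 1, 2, 1, 1, 0); (0, 0, 1, 1, 1, 0); (0, 0, 0, 0, 1, 0))


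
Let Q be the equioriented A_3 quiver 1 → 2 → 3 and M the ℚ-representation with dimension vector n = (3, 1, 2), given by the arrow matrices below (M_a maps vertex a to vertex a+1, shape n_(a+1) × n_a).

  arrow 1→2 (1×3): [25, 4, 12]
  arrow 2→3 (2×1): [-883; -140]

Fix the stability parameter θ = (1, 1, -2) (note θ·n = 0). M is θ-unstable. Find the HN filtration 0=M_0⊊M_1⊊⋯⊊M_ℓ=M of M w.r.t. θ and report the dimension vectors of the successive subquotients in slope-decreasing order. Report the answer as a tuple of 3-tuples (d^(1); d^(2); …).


Interval decomposition of M: I[1,1]^2, I[1,3], I[3,3].
HN type (ℓ=3): μ^(1)=1; μ^(2)=0; μ^(3)=-2

((2, 0, 0); (1, 1, 1); (0, 0, 1))


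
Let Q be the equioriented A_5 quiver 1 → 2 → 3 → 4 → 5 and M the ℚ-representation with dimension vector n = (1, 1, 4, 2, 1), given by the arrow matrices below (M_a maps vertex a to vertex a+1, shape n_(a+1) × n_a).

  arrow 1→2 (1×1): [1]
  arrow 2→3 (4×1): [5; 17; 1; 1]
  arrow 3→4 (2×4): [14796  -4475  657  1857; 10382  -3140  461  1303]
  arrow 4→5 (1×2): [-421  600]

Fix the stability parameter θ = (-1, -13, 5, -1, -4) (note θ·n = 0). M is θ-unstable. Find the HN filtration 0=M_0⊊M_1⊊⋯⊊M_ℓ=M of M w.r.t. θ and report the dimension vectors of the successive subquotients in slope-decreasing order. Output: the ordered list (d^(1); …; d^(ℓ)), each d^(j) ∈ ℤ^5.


Via rank(M_{q-1}∘⋯∘M_p): M ≅ I[1,5], I[3,3]^2, I[3,4].
μ_θ-semistable layers: μ^(1)=5; μ^(2)=2; μ^(3)=0; μ^(4)=-7

((0, 0, 2, 0, 0); (0, 0, 1, 1, 0); (0, 0, 1, 1, 1); (1, 1, 0, 0, 0))


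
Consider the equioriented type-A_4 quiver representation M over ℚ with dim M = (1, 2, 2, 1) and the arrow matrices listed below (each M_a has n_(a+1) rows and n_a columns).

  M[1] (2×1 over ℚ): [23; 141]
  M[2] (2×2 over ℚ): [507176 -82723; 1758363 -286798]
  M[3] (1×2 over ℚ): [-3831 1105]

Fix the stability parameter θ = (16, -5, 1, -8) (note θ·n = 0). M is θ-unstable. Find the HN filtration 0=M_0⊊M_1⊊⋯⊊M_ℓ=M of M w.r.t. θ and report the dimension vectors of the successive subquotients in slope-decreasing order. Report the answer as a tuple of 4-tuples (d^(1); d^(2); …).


Interval decomposition of M: I[1,3], I[2,4].
HN type (ℓ=3): μ^(1)=4; μ^(2)=-7/2; μ^(3)=-5

((1, 1, 1, 0); (0, 0, 1, 1); (0, 1, 0, 0))


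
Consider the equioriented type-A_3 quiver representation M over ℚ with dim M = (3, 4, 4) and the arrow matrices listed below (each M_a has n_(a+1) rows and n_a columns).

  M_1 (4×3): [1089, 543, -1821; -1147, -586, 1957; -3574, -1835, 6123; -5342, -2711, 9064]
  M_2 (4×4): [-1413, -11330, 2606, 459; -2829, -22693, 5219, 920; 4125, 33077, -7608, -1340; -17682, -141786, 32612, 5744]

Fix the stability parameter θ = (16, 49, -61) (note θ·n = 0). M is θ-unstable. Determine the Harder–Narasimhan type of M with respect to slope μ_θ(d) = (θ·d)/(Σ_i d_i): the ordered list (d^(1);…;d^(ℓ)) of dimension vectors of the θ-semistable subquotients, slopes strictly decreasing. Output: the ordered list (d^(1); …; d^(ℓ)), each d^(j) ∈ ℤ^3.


Via rank(M_{q-1}∘⋯∘M_p): M ≅ I[1,3]^3, I[2,2], I[3,3].
μ_θ-semistable layers: μ^(1)=49; μ^(2)=4/3; μ^(3)=-61

((0, 1, 0); (3, 3, 3); (0, 0, 1))


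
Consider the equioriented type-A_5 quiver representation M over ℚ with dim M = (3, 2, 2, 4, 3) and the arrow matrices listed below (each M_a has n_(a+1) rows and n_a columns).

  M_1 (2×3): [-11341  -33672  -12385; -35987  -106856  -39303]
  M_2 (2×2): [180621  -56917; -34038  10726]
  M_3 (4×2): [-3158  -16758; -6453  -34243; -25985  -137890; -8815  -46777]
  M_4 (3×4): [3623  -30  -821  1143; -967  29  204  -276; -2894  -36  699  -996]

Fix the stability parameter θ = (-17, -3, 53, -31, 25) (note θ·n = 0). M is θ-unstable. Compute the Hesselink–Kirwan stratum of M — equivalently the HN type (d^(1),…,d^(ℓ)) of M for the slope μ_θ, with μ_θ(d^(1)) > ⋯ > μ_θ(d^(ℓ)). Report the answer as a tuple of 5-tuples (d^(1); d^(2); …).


Barcode: M ≅ I[1,1], I[1,2], I[1,5], I[3,5], I[4,4], I[4,5]. HN layers by μ_θ (5 steps, strictly decreasing):
  μ^(1)=25; μ^(2)=11; μ^(3)=-3; μ^(4)=-17; μ^(5)=-31

((0, 0, 0, 0, 3); (0, 0, 2, 2, 0); (0, 2, 0, 0, 0); (3, 0, 0, 0, 0); (0, 0, 0, 2, 0))


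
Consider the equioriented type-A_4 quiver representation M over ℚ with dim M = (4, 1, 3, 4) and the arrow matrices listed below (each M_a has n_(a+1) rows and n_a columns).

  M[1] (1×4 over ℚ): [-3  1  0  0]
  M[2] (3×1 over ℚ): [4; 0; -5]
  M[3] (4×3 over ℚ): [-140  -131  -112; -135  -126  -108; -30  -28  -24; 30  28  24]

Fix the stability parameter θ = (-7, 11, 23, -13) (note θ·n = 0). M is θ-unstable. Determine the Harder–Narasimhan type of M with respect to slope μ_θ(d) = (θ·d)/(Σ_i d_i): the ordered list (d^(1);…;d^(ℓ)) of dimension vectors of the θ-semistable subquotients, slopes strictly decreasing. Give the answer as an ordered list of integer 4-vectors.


Barcode: M ≅ I[1,1]^3, I[1,3], I[3,4]^2, I[4,4]^2. HN layers by μ_θ (5 steps, strictly decreasing):
  μ^(1)=23; μ^(2)=11; μ^(3)=5; μ^(4)=-7; μ^(5)=-13

((0, 0, 1, 0); (0, 1, 0, 0); (0, 0, 2, 2); (4, 0, 0, 0); (0, 0, 0, 2))


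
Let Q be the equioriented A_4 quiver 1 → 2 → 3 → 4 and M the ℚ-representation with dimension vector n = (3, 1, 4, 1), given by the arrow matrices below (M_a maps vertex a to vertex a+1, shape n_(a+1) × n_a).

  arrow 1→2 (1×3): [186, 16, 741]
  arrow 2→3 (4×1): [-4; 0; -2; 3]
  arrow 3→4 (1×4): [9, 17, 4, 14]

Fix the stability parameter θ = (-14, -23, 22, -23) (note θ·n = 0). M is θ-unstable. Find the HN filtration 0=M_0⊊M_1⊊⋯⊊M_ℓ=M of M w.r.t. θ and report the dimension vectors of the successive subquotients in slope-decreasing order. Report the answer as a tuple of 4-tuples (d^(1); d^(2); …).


Interval decomposition of M: I[1,1]^2, I[1,4], I[3,3]^3.
HN type (ℓ=4): μ^(1)=22; μ^(2)=-1/2; μ^(3)=-14; μ^(4)=-37/2

((0, 0, 3, 0); (0, 0, 1, 1); (2, 0, 0, 0); (1, 1, 0, 0))


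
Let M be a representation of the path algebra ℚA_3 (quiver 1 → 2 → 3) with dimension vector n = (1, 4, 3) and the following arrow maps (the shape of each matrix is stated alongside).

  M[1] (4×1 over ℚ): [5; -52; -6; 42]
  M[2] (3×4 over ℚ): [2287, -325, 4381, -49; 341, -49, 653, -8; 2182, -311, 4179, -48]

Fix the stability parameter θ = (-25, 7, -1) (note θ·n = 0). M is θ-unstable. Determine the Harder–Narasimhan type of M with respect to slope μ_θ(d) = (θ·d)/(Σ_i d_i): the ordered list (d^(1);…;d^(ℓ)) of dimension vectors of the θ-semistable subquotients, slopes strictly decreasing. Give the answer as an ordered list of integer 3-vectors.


Via rank(M_{q-1}∘⋯∘M_p): M ≅ I[1,3], I[2,2], I[2,3]^2.
μ_θ-semistable layers: μ^(1)=7; μ^(2)=3; μ^(3)=-25

((0, 1, 0); (0, 3, 3); (1, 0, 0))


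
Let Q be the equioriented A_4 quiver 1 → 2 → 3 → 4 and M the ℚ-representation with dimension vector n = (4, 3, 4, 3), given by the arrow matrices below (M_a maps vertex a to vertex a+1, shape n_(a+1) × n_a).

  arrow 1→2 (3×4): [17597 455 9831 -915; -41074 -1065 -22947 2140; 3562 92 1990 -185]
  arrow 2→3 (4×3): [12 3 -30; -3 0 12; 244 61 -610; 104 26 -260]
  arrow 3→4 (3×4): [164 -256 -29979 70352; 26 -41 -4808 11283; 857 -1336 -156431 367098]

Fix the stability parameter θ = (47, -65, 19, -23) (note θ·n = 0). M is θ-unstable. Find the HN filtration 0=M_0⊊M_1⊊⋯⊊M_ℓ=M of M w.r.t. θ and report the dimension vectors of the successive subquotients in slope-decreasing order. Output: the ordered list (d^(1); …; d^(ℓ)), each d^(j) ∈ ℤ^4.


Barcode: M ≅ I[1,1], I[1,2], I[1,4]^2, I[3,3], I[3,4]. HN layers by μ_θ (4 steps, strictly decreasing):
  μ^(1)=47; μ^(2)=19; μ^(3)=-2; μ^(4)=-9

((1, 0, 0, 0); (0, 0, 1, 0); (0, 0, 3, 3); (3, 3, 0, 0))


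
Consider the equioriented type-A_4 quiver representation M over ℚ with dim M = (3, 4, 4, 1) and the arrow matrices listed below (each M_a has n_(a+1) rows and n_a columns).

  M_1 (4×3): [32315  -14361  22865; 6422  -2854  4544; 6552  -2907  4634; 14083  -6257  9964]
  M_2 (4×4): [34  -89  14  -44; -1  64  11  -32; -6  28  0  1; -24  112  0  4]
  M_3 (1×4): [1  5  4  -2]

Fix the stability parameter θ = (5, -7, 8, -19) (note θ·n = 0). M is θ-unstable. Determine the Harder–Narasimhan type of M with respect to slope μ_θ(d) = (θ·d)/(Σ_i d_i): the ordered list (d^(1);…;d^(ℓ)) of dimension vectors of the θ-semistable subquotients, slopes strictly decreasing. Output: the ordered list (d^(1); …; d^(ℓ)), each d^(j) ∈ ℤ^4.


Barcode: M ≅ I[1,3]^2, I[1,4], I[2,2], I[3,3]. HN layers by μ_θ (4 steps, strictly decreasing):
  μ^(1)=8; μ^(2)=-1; μ^(3)=-13/4; μ^(4)=-7

((0, 0, 3, 0); (2, 2, 0, 0); (1, 1, 1, 1); (0, 1, 0, 0))


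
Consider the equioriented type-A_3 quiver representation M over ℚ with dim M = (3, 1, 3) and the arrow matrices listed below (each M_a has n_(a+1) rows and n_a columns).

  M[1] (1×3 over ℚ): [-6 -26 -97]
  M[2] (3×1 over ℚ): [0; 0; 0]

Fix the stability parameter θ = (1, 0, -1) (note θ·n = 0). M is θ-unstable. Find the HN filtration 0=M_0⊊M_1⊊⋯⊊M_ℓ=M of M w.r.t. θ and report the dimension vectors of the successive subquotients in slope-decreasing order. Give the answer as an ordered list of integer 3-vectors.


Interval decomposition of M: I[1,1]^2, I[1,2], I[3,3]^3.
HN type (ℓ=3): μ^(1)=1; μ^(2)=1/2; μ^(3)=-1

((2, 0, 0); (1, 1, 0); (0, 0, 3))


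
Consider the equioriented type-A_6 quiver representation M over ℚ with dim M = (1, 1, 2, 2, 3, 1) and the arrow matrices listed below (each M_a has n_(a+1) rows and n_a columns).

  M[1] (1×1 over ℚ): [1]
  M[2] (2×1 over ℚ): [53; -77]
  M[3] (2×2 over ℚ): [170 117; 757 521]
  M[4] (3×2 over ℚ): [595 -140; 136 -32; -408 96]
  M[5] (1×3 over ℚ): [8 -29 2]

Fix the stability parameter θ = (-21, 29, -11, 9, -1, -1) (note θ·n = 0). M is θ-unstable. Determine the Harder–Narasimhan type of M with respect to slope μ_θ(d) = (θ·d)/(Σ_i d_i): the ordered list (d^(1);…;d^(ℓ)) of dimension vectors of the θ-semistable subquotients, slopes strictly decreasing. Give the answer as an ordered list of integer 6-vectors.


Interval decomposition of M: I[1,5], I[3,4], I[5,5], I[5,6].
HN type (ℓ=5): μ^(1)=9; μ^(2)=13/2; μ^(3)=-1; μ^(4)=-11; μ^(5)=-21

((0, 0, 0, 1, 0, 0); (0, 1, 1, 1, 1, 0); (0, 0, 0, 0, 2, 1); (0, 0, 1, 0, 0, 0); (1, 0, 0, 0, 0, 0))


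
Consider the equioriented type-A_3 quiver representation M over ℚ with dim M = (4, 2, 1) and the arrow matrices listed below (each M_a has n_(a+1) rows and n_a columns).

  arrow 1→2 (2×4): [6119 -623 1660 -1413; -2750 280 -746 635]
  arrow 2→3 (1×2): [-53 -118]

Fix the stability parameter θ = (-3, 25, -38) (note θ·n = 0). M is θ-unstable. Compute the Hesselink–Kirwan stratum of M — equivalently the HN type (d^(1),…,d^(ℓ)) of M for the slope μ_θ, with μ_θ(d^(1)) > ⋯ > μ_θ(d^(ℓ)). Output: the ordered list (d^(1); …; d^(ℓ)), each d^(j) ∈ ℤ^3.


Interval decomposition of M: I[1,1]^2, I[1,2], I[1,3].
HN type (ℓ=3): μ^(1)=25; μ^(2)=-3; μ^(3)=-16/3

((0, 1, 0); (3, 0, 0); (1, 1, 1))


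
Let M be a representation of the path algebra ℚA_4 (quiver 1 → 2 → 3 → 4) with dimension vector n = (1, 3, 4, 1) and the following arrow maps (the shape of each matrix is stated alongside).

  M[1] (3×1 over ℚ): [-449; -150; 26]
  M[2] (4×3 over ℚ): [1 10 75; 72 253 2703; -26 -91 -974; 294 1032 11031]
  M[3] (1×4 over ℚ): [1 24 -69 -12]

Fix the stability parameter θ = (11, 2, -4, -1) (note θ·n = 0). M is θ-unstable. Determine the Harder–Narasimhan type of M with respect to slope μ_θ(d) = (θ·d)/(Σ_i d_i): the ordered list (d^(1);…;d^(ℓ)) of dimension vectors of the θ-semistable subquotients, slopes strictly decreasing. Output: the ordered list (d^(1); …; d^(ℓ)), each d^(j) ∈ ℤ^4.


Barcode: M ≅ I[1,4], I[2,3]^2, I[3,3]. HN layers by μ_θ (3 steps, strictly decreasing):
  μ^(1)=2; μ^(2)=-1; μ^(3)=-4

((1, 1, 1, 1); (0, 2, 2, 0); (0, 0, 1, 0))


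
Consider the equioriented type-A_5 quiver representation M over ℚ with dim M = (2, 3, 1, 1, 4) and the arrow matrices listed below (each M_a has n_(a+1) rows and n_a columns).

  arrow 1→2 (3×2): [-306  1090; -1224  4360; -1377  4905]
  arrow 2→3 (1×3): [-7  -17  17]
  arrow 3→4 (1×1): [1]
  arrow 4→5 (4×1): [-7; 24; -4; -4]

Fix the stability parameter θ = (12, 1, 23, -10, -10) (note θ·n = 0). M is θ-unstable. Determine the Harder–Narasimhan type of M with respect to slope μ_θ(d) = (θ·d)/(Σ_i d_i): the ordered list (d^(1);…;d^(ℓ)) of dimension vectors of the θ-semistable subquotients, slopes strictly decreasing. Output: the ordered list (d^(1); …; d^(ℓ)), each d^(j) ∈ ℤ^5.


Interval decomposition of M: I[1,1], I[1,5], I[2,2]^2, I[5,5]^3.
HN type (ℓ=4): μ^(1)=12; μ^(2)=16/5; μ^(3)=1; μ^(4)=-10

((1, 0, 0, 0, 0); (1, 1, 1, 1, 1); (0, 2, 0, 0, 0); (0, 0, 0, 0, 3))


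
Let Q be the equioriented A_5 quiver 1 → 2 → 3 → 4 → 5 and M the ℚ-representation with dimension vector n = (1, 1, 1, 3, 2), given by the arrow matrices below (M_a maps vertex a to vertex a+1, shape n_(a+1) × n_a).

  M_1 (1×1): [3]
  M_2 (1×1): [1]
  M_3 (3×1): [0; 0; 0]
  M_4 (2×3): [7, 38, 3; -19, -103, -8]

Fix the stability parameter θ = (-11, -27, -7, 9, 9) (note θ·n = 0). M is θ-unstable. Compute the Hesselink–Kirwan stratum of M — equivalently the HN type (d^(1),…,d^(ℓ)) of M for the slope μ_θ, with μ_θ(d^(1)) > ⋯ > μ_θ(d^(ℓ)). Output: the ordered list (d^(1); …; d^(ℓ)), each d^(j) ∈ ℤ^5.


Via rank(M_{q-1}∘⋯∘M_p): M ≅ I[1,3], I[4,4], I[4,5]^2.
μ_θ-semistable layers: μ^(1)=9; μ^(2)=-7; μ^(3)=-19

((0, 0, 0, 3, 2); (0, 0, 1, 0, 0); (1, 1, 0, 0, 0))


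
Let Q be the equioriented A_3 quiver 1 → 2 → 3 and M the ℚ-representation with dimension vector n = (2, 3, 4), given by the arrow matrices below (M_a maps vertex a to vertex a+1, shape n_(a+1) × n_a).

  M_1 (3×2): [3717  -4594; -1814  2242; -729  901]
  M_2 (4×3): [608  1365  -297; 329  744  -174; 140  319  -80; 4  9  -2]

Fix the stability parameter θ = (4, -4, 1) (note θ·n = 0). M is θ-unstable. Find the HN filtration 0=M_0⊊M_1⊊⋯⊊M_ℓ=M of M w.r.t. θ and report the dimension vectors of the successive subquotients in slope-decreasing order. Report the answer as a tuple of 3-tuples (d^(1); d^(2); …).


Barcode: M ≅ I[1,3]^2, I[2,3], I[3,3]. HN layers by μ_θ (3 steps, strictly decreasing):
  μ^(1)=1; μ^(2)=0; μ^(3)=-4

((0, 0, 4); (2, 2, 0); (0, 1, 0))


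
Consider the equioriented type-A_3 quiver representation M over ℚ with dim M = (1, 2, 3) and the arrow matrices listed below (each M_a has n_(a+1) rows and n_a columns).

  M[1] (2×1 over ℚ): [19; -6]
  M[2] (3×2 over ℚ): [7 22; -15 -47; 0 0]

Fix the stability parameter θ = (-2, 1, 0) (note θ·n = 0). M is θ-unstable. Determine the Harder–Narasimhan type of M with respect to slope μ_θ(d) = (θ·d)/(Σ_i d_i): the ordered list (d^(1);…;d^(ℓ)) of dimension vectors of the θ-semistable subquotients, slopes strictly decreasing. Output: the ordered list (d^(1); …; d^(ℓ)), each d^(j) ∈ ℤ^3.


Interval decomposition of M: I[1,3], I[2,3], I[3,3].
HN type (ℓ=3): μ^(1)=1/2; μ^(2)=0; μ^(3)=-2

((0, 2, 2); (0, 0, 1); (1, 0, 0))


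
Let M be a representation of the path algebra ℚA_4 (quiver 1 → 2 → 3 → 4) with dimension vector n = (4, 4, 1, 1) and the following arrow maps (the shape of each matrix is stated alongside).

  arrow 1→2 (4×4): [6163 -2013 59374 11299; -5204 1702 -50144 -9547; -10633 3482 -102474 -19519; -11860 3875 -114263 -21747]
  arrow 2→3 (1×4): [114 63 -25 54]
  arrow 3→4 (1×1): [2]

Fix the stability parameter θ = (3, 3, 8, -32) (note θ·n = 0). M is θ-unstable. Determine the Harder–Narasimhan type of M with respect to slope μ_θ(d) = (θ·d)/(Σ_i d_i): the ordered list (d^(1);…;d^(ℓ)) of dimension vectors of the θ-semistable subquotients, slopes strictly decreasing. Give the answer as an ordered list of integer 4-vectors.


Interval decomposition of M: I[1,2]^3, I[1,4].
HN type (ℓ=2): μ^(1)=3; μ^(2)=-9/2

((3, 3, 0, 0); (1, 1, 1, 1))


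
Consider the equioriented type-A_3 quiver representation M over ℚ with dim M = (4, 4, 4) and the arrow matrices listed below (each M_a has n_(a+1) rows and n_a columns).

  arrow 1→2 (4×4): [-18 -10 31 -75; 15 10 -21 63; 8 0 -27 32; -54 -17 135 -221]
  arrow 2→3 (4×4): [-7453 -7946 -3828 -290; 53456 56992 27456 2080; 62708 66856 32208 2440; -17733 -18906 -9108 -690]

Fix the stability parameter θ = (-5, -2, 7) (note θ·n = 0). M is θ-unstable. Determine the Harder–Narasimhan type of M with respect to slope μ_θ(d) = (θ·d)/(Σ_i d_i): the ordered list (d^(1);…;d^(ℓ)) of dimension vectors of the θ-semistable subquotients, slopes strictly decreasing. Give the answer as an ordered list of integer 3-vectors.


Interval decomposition of M: I[1,2]^3, I[1,3], I[3,3]^3.
HN type (ℓ=3): μ^(1)=7; μ^(2)=-2; μ^(3)=-5

((0, 0, 4); (0, 4, 0); (4, 0, 0))


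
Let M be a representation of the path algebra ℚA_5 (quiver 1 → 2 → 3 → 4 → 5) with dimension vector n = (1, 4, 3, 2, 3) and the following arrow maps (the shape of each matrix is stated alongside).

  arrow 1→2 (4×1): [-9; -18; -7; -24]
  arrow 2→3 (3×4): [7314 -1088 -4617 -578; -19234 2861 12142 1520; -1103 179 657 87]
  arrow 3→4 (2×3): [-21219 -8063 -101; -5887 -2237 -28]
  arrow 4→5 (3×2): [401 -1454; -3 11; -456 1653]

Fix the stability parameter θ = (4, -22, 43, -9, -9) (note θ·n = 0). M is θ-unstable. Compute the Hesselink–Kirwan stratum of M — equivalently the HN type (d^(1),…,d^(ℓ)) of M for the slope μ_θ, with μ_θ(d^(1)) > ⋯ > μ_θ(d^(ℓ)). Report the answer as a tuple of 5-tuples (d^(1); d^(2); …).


Via rank(M_{q-1}∘⋯∘M_p): M ≅ I[1,5], I[2,2], I[2,3], I[2,5], I[5,5].
μ_θ-semistable layers: μ^(1)=43; μ^(2)=25/3; μ^(3)=-9; μ^(4)=-22

((0, 0, 1, 0, 0); (0, 0, 2, 2, 2); (1, 1, 0, 0, 1); (0, 3, 0, 0, 0))


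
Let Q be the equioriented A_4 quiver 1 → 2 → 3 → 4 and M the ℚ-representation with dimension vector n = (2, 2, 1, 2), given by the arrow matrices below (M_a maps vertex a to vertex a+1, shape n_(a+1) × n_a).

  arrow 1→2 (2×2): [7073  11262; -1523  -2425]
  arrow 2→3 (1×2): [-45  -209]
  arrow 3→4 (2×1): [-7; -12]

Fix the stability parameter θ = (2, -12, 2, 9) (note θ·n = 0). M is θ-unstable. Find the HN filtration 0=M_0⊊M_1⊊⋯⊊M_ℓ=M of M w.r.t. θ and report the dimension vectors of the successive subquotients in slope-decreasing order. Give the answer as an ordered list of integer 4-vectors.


Interval decomposition of M: I[1,2], I[1,4], I[4,4].
HN type (ℓ=3): μ^(1)=9; μ^(2)=2; μ^(3)=-5

((0, 0, 0, 2); (0, 0, 1, 0); (2, 2, 0, 0))


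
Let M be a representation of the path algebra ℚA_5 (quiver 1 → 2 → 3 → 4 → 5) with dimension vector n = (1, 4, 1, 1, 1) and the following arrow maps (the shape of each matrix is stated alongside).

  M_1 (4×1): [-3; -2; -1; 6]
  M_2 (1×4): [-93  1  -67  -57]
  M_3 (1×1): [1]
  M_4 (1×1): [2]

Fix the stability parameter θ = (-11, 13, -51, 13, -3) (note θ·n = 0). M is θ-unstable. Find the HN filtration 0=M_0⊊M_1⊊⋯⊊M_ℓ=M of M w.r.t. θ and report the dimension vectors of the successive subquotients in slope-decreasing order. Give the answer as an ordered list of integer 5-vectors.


Interval decomposition of M: I[1,5], I[2,2]^3.
HN type (ℓ=3): μ^(1)=13; μ^(2)=5; μ^(3)=-49/3

((0, 3, 0, 0, 0); (0, 0, 0, 1, 1); (1, 1, 1, 0, 0))


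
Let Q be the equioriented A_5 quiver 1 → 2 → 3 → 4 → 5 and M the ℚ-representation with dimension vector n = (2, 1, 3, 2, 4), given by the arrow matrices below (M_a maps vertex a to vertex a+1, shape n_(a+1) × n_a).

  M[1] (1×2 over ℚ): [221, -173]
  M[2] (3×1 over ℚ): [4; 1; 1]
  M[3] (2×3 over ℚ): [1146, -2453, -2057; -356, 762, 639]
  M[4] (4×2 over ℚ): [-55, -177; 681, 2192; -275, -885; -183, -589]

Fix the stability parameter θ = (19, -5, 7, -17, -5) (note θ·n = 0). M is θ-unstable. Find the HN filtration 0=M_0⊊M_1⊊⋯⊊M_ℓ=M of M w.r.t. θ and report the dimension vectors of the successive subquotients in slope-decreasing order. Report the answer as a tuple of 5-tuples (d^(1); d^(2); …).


Barcode: M ≅ I[1,1], I[1,5], I[3,3], I[3,5], I[5,5]^2. HN layers by μ_θ (4 steps, strictly decreasing):
  μ^(1)=19; μ^(2)=7; μ^(3)=-1/5; μ^(4)=-5

((1, 0, 0, 0, 0); (0, 0, 1, 0, 0); (1, 1, 1, 1, 1); (0, 0, 1, 1, 3))


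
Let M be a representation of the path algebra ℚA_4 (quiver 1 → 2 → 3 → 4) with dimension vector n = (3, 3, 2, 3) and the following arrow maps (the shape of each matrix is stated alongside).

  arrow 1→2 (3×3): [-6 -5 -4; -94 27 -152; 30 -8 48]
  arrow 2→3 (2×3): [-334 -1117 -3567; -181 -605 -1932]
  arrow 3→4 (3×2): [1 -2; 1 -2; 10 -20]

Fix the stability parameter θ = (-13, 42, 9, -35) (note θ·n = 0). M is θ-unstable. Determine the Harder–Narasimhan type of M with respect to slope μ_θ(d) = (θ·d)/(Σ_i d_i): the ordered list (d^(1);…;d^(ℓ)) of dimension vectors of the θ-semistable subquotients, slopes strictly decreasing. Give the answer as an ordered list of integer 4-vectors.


Via rank(M_{q-1}∘⋯∘M_p): M ≅ I[1,2], I[1,3], I[1,4], I[4,4]^2.
μ_θ-semistable layers: μ^(1)=42; μ^(2)=51/2; μ^(3)=16/3; μ^(4)=-13; μ^(5)=-35

((0, 1, 0, 0); (0, 1, 1, 0); (0, 1, 1, 1); (3, 0, 0, 0); (0, 0, 0, 2))


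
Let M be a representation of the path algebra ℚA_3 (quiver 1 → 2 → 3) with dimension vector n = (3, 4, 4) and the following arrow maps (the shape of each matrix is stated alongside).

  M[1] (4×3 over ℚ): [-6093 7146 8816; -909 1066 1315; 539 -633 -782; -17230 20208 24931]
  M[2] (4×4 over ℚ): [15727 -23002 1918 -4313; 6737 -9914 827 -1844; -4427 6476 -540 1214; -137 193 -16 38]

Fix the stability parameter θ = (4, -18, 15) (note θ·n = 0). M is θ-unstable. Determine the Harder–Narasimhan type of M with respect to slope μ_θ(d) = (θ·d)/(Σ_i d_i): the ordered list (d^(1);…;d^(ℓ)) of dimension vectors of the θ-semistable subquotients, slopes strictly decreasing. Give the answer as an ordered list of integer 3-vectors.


Interval decomposition of M: I[1,3]^3, I[2,3].
HN type (ℓ=3): μ^(1)=15; μ^(2)=-7; μ^(3)=-18

((0, 0, 4); (3, 3, 0); (0, 1, 0))


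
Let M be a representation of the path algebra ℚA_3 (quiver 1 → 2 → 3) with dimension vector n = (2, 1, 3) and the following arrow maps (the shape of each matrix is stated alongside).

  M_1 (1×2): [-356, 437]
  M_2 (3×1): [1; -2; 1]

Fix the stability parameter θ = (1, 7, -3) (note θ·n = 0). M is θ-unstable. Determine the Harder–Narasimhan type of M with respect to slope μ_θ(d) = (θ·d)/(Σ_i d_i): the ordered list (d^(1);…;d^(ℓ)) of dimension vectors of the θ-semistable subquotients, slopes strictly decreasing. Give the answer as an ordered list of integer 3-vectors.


Barcode: M ≅ I[1,1], I[1,3], I[3,3]^2. HN layers by μ_θ (3 steps, strictly decreasing):
  μ^(1)=2; μ^(2)=1; μ^(3)=-3

((0, 1, 1); (2, 0, 0); (0, 0, 2))


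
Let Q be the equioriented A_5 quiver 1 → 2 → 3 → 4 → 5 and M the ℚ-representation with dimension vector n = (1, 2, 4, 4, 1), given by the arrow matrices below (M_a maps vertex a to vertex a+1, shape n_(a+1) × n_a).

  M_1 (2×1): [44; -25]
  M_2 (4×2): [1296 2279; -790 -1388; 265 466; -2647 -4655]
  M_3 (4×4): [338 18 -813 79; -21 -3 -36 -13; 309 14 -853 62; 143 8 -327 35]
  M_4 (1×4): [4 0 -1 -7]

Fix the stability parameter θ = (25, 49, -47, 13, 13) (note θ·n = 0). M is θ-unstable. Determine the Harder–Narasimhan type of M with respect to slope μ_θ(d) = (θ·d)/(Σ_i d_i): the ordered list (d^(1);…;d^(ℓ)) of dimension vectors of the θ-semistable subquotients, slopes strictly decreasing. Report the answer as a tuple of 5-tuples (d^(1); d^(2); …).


Interval decomposition of M: I[1,5], I[2,4], I[3,4]^2.
HN type (ℓ=4): μ^(1)=13; μ^(2)=9; μ^(3)=1; μ^(4)=-47

((0, 0, 0, 4, 1); (1, 1, 1, 0, 0); (0, 1, 1, 0, 0); (0, 0, 2, 0, 0))


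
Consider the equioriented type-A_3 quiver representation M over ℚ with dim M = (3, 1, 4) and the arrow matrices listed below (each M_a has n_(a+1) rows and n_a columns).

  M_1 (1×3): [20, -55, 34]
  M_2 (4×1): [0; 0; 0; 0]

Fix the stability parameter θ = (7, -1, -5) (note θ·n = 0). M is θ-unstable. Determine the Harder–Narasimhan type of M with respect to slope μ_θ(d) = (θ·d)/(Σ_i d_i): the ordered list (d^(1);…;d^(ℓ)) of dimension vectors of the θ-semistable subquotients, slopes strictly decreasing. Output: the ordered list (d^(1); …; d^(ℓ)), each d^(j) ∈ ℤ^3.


Barcode: M ≅ I[1,1]^2, I[1,2], I[3,3]^4. HN layers by μ_θ (3 steps, strictly decreasing):
  μ^(1)=7; μ^(2)=3; μ^(3)=-5

((2, 0, 0); (1, 1, 0); (0, 0, 4))


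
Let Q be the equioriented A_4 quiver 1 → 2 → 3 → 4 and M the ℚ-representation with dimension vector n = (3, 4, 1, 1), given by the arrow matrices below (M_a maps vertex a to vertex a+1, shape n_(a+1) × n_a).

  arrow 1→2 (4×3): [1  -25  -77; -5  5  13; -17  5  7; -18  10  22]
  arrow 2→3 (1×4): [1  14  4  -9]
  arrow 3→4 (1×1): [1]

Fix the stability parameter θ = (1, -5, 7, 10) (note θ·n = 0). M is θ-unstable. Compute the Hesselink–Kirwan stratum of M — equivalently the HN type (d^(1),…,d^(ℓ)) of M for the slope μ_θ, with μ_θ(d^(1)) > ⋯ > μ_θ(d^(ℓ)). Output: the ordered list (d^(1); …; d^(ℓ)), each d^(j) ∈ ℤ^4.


Interval decomposition of M: I[1,1], I[1,2], I[1,4], I[2,2]^2.
HN type (ℓ=5): μ^(1)=10; μ^(2)=7; μ^(3)=1; μ^(4)=-2; μ^(5)=-5

((0, 0, 0, 1); (0, 0, 1, 0); (1, 0, 0, 0); (2, 2, 0, 0); (0, 2, 0, 0))


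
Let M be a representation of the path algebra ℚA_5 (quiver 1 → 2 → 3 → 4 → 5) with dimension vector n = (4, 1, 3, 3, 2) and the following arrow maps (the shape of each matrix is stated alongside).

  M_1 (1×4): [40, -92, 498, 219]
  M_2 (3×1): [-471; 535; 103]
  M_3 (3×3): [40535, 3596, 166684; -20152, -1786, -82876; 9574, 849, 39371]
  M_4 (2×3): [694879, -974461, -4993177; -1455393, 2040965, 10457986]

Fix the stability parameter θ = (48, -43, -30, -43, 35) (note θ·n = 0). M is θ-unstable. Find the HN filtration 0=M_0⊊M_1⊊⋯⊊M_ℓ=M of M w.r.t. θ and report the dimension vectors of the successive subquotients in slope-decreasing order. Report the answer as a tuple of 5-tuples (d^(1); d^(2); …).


Via rank(M_{q-1}∘⋯∘M_p): M ≅ I[1,1]^3, I[1,5], I[3,4], I[3,5].
μ_θ-semistable layers: μ^(1)=48; μ^(2)=35; μ^(3)=-17; μ^(4)=-73/2

((3, 0, 0, 0, 0); (0, 0, 0, 0, 2); (1, 1, 1, 1, 0); (0, 0, 2, 2, 0))


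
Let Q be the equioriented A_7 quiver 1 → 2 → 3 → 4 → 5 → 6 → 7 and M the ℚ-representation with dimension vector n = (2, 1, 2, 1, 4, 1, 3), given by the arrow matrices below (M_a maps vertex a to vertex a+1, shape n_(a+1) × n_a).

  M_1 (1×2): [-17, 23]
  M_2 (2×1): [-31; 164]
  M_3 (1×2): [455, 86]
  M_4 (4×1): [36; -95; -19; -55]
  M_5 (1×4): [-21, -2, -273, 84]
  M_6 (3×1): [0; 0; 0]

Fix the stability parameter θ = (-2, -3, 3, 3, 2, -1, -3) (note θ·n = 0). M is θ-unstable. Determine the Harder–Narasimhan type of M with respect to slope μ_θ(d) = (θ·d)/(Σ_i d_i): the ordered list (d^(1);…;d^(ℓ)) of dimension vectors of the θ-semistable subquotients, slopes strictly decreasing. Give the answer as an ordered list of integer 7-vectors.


Via rank(M_{q-1}∘⋯∘M_p): M ≅ I[1,1], I[1,6], I[3,3], I[5,5]^3, I[7,7]^3.
μ_θ-semistable layers: μ^(1)=3; μ^(2)=2; μ^(3)=7/4; μ^(4)=-2; μ^(5)=-5/2; μ^(6)=-3

((0, 0, 1, 0, 0, 0, 0); (0, 0, 0, 0, 3, 0, 0); (0, 0, 1, 1, 1, 1, 0); (1, 0, 0, 0, 0, 0, 0); (1, 1, 0, 0, 0, 0, 0); (0, 0, 0, 0, 0, 0, 3))
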